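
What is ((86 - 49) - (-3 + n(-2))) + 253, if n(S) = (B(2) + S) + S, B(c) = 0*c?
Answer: 297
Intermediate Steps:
B(c) = 0
n(S) = 2*S (n(S) = (0 + S) + S = S + S = 2*S)
((86 - 49) - (-3 + n(-2))) + 253 = ((86 - 49) - (-3 + 2*(-2))) + 253 = (37 - (-3 - 4)) + 253 = (37 - 1*(-7)) + 253 = (37 + 7) + 253 = 44 + 253 = 297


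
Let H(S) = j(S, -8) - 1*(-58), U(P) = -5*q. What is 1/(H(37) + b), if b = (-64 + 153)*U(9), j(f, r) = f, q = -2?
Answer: 1/985 ≈ 0.0010152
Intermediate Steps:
U(P) = 10 (U(P) = -5*(-2) = 10)
H(S) = 58 + S (H(S) = S - 1*(-58) = S + 58 = 58 + S)
b = 890 (b = (-64 + 153)*10 = 89*10 = 890)
1/(H(37) + b) = 1/((58 + 37) + 890) = 1/(95 + 890) = 1/985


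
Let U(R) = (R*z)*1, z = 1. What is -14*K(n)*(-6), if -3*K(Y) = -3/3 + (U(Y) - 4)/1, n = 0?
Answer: 140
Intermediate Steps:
U(R) = R (U(R) = (R*1)*1 = R*1 = R)
K(Y) = 5/3 - Y/3 (K(Y) = -(-3/3 + (Y - 4)/1)/3 = -(-3*⅓ + (-4 + Y)*1)/3 = -(-1 + (-4 + Y))/3 = -(-5 + Y)/3 = 5/3 - Y/3)
-14*K(n)*(-6) = -14*(5/3 - ⅓*0)*(-6) = -14*(5/3 + 0)*(-6) = -14*5/3*(-6) = -70/3*(-6) = 140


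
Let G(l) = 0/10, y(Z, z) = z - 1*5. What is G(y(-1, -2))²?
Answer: 0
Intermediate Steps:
y(Z, z) = -5 + z (y(Z, z) = z - 5 = -5 + z)
G(l) = 0 (G(l) = 0*(⅒) = 0)
G(y(-1, -2))² = 0² = 0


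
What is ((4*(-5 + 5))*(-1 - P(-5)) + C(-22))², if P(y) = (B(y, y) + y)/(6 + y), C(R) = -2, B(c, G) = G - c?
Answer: 4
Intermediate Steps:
P(y) = y/(6 + y) (P(y) = ((y - y) + y)/(6 + y) = (0 + y)/(6 + y) = y/(6 + y))
((4*(-5 + 5))*(-1 - P(-5)) + C(-22))² = ((4*(-5 + 5))*(-1 - (-5)/(6 - 5)) - 2)² = ((4*0)*(-1 - (-5)/1) - 2)² = (0*(-1 - (-5)) - 2)² = (0*(-1 - 1*(-5)) - 2)² = (0*(-1 + 5) - 2)² = (0*4 - 2)² = (0 - 2)² = (-2)² = 4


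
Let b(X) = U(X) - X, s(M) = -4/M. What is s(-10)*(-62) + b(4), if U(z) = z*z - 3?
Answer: -79/5 ≈ -15.800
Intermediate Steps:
U(z) = -3 + z² (U(z) = z² - 3 = -3 + z²)
b(X) = -3 + X² - X (b(X) = (-3 + X²) - X = -3 + X² - X)
s(-10)*(-62) + b(4) = -4/(-10)*(-62) + (-3 + 4² - 1*4) = -4*(-⅒)*(-62) + (-3 + 16 - 4) = (⅖)*(-62) + 9 = -124/5 + 9 = -79/5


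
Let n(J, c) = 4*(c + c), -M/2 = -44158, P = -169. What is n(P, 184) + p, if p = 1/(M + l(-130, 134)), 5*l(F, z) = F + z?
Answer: 650011653/441584 ≈ 1472.0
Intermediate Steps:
l(F, z) = F/5 + z/5 (l(F, z) = (F + z)/5 = F/5 + z/5)
M = 88316 (M = -2*(-44158) = 88316)
n(J, c) = 8*c (n(J, c) = 4*(2*c) = 8*c)
p = 5/441584 (p = 1/(88316 + ((⅕)*(-130) + (⅕)*134)) = 1/(88316 + (-26 + 134/5)) = 1/(88316 + ⅘) = 1/(441584/5) = 5/441584 ≈ 1.1323e-5)
n(P, 184) + p = 8*184 + 5/441584 = 1472 + 5/441584 = 650011653/441584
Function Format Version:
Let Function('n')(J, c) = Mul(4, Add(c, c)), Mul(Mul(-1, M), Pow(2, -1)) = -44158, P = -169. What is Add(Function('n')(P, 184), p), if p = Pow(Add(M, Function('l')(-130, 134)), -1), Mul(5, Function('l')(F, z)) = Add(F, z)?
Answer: Rational(650011653, 441584) ≈ 1472.0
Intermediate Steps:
Function('l')(F, z) = Add(Mul(Rational(1, 5), F), Mul(Rational(1, 5), z)) (Function('l')(F, z) = Mul(Rational(1, 5), Add(F, z)) = Add(Mul(Rational(1, 5), F), Mul(Rational(1, 5), z)))
M = 88316 (M = Mul(-2, -44158) = 88316)
Function('n')(J, c) = Mul(8, c) (Function('n')(J, c) = Mul(4, Mul(2, c)) = Mul(8, c))
p = Rational(5, 441584) (p = Pow(Add(88316, Add(Mul(Rational(1, 5), -130), Mul(Rational(1, 5), 134))), -1) = Pow(Add(88316, Add(-26, Rational(134, 5))), -1) = Pow(Add(88316, Rational(4, 5)), -1) = Pow(Rational(441584, 5), -1) = Rational(5, 441584) ≈ 1.1323e-5)
Add(Function('n')(P, 184), p) = Add(Mul(8, 184), Rational(5, 441584)) = Add(1472, Rational(5, 441584)) = Rational(650011653, 441584)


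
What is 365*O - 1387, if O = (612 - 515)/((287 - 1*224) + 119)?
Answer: -217029/182 ≈ -1192.5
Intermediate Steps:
O = 97/182 (O = 97/((287 - 224) + 119) = 97/(63 + 119) = 97/182 ≈ 0.53297)
365*O - 1387 = 365*(97/182) - 1387 = 35405/182 - 1387 = -217029/182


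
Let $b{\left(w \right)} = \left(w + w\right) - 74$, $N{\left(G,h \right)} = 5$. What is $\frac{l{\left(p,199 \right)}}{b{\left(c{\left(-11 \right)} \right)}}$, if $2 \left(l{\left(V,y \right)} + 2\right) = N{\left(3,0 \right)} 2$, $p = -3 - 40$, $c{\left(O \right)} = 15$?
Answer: $- \frac{3}{44} \approx -0.068182$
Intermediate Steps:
$b{\left(w \right)} = -74 + 2 w$ ($b{\left(w \right)} = 2 w - 74 = -74 + 2 w$)
$p = -43$ ($p = -3 - 40 = -43$)
$l{\left(V,y \right)} = 3$ ($l{\left(V,y \right)} = -2 + \frac{5 \cdot 2}{2} = -2 + \frac{1}{2} \cdot 10 = -2 + 5 = 3$)
$\frac{l{\left(p,199 \right)}}{b{\left(c{\left(-11 \right)} \right)}} = \frac{3}{-74 + 2 \cdot 15} = \frac{3}{-74 + 30} = \frac{3}{-44} = 3 \left(- \frac{1}{44}\right) = - \frac{3}{44}$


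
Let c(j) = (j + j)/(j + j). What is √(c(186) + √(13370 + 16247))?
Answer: √(1 + √29617) ≈ 13.157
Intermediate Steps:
c(j) = 1 (c(j) = (2*j)/((2*j)) = (2*j)*(1/(2*j)) = 1)
√(c(186) + √(13370 + 16247)) = √(1 + √(13370 + 16247)) = √(1 + √29617)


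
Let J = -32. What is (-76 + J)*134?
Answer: -14472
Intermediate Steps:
(-76 + J)*134 = (-76 - 32)*134 = -108*134 = -14472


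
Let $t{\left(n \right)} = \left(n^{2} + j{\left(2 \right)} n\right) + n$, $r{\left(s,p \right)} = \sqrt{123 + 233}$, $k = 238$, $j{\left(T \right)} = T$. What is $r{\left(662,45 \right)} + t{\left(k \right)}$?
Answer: $57358 + 2 \sqrt{89} \approx 57377.0$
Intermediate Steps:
$r{\left(s,p \right)} = 2 \sqrt{89}$ ($r{\left(s,p \right)} = \sqrt{356} = 2 \sqrt{89}$)
$t{\left(n \right)} = n^{2} + 3 n$ ($t{\left(n \right)} = \left(n^{2} + 2 n\right) + n = n^{2} + 3 n$)
$r{\left(662,45 \right)} + t{\left(k \right)} = 2 \sqrt{89} + 238 \left(3 + 238\right) = 2 \sqrt{89} + 238 \cdot 241 = 2 \sqrt{89} + 57358 = 57358 + 2 \sqrt{89}$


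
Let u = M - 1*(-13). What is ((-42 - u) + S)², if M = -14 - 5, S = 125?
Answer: 7921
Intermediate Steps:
M = -19
u = -6 (u = -19 - 1*(-13) = -19 + 13 = -6)
((-42 - u) + S)² = ((-42 - 1*(-6)) + 125)² = ((-42 + 6) + 125)² = (-36 + 125)² = 89² = 7921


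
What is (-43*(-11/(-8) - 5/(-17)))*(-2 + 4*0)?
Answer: 9761/68 ≈ 143.54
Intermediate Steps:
(-43*(-11/(-8) - 5/(-17)))*(-2 + 4*0) = (-43*(-11*(-⅛) - 5*(-1/17)))*(-2 + 0) = -43*(11/8 + 5/17)*(-2) = -43*227/136*(-2) = -9761/136*(-2) = 9761/68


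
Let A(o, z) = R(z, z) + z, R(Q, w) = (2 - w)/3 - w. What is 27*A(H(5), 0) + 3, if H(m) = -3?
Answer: 21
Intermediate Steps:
R(Q, w) = 2/3 - 4*w/3 (R(Q, w) = (2 - w)*(1/3) - w = (2/3 - w/3) - w = 2/3 - 4*w/3)
A(o, z) = 2/3 - z/3 (A(o, z) = (2/3 - 4*z/3) + z = 2/3 - z/3)
27*A(H(5), 0) + 3 = 27*(2/3 - 1/3*0) + 3 = 27*(2/3 + 0) + 3 = 27*(2/3) + 3 = 18 + 3 = 21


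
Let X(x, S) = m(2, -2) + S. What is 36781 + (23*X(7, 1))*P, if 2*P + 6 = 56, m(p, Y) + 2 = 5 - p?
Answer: 37931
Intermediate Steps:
m(p, Y) = 3 - p (m(p, Y) = -2 + (5 - p) = 3 - p)
P = 25 (P = -3 + (½)*56 = -3 + 28 = 25)
X(x, S) = 1 + S (X(x, S) = (3 - 1*2) + S = (3 - 2) + S = 1 + S)
36781 + (23*X(7, 1))*P = 36781 + (23*(1 + 1))*25 = 36781 + (23*2)*25 = 36781 + 46*25 = 36781 + 1150 = 37931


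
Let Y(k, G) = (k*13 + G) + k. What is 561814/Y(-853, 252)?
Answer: -280907/5845 ≈ -48.059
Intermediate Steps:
Y(k, G) = G + 14*k (Y(k, G) = (13*k + G) + k = (G + 13*k) + k = G + 14*k)
561814/Y(-853, 252) = 561814/(252 + 14*(-853)) = 561814/(252 - 11942) = 561814/(-11690) = 561814*(-1/11690) = -280907/5845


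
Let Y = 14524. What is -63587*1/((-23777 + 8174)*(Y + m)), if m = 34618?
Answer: 63587/766762626 ≈ 8.2929e-5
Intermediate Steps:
-63587*1/((-23777 + 8174)*(Y + m)) = -63587*1/((-23777 + 8174)*(14524 + 34618)) = -63587/((-15603*49142)) = -63587/(-766762626) = -63587*(-1/766762626) = 63587/766762626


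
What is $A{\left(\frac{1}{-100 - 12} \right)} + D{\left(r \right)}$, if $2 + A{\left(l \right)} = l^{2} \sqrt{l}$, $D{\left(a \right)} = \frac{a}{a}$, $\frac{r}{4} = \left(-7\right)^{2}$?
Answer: $-1 + \frac{i \sqrt{7}}{351232} \approx -1.0 + 7.5328 \cdot 10^{-6} i$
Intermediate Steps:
$r = 196$ ($r = 4 \left(-7\right)^{2} = 4 \cdot 49 = 196$)
$D{\left(a \right)} = 1$
$A{\left(l \right)} = -2 + l^{\frac{5}{2}}$ ($A{\left(l \right)} = -2 + l^{2} \sqrt{l} = -2 + l^{\frac{5}{2}}$)
$A{\left(\frac{1}{-100 - 12} \right)} + D{\left(r \right)} = \left(-2 + \left(\frac{1}{-100 - 12}\right)^{\frac{5}{2}}\right) + 1 = \left(-2 + \left(\frac{1}{-112}\right)^{\frac{5}{2}}\right) + 1 = \left(-2 + \left(- \frac{1}{112}\right)^{\frac{5}{2}}\right) + 1 = \left(-2 + \frac{i \sqrt{7}}{351232}\right) + 1 = -1 + \frac{i \sqrt{7}}{351232}$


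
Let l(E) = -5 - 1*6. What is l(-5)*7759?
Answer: -85349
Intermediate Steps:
l(E) = -11 (l(E) = -5 - 6 = -11)
l(-5)*7759 = -11*7759 = -85349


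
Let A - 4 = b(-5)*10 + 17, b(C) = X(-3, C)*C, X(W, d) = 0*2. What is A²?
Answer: 441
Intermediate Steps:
X(W, d) = 0
b(C) = 0 (b(C) = 0*C = 0)
A = 21 (A = 4 + (0*10 + 17) = 4 + (0 + 17) = 4 + 17 = 21)
A² = 21² = 441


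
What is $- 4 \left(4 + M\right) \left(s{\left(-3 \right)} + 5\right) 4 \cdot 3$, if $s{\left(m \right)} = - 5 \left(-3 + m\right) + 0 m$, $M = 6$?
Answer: $-16800$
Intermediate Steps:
$s{\left(m \right)} = 15 - 5 m$ ($s{\left(m \right)} = \left(15 - 5 m\right) + 0 = 15 - 5 m$)
$- 4 \left(4 + M\right) \left(s{\left(-3 \right)} + 5\right) 4 \cdot 3 = - 4 \left(4 + 6\right) \left(\left(15 - -15\right) + 5\right) 4 \cdot 3 = \left(-4\right) 10 \left(\left(15 + 15\right) + 5\right) 4 \cdot 3 = - 40 \left(30 + 5\right) 4 \cdot 3 = \left(-40\right) 35 \cdot 4 \cdot 3 = \left(-1400\right) 4 \cdot 3 = \left(-5600\right) 3 = -16800$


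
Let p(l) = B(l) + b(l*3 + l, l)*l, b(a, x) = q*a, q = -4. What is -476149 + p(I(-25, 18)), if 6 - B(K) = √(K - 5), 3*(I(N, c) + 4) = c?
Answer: -476207 - I*√3 ≈ -4.7621e+5 - 1.732*I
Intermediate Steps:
I(N, c) = -4 + c/3
b(a, x) = -4*a
B(K) = 6 - √(-5 + K) (B(K) = 6 - √(K - 5) = 6 - √(-5 + K))
p(l) = 6 - √(-5 + l) - 16*l² (p(l) = (6 - √(-5 + l)) + (-4*(l*3 + l))*l = (6 - √(-5 + l)) + (-4*(3*l + l))*l = (6 - √(-5 + l)) + (-16*l)*l = (6 - √(-5 + l)) - 16*l² = 6 - √(-5 + l) - 16*l²)
-476149 + p(I(-25, 18)) = -476149 + (6 - √(-5 + (-4 + (⅓)*18)) - 16*(-4 + (⅓)*18)²) = -476149 + (6 - √(-5 + (-4 + 6)) - 16*(-4 + 6)²) = -476149 + (6 - √(-5 + 2) - 16*2²) = -476149 + (6 - √(-3) - 16*4) = -476149 + (6 - I*√3 - 64) = -476149 + (-58 - I*√3) = -476207 - I*√3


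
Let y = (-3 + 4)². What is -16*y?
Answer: -16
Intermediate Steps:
y = 1 (y = 1² = 1)
-16*y = -16*1 = -16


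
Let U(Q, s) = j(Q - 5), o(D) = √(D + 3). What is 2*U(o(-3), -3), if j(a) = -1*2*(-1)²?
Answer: -4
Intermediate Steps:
j(a) = -2 (j(a) = -2*1 = -2)
o(D) = √(3 + D)
U(Q, s) = -2
2*U(o(-3), -3) = 2*(-2) = -4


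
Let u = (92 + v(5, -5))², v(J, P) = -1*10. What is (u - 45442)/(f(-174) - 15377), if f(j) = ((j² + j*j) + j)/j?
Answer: 19359/7862 ≈ 2.4623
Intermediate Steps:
v(J, P) = -10
f(j) = (j + 2*j²)/j (f(j) = ((j² + j²) + j)/j = (2*j² + j)/j = (j + 2*j²)/j)
u = 6724 (u = (92 - 10)² = 82² = 6724)
(u - 45442)/(f(-174) - 15377) = (6724 - 45442)/((1 + 2*(-174)) - 15377) = -38718/((1 - 348) - 15377) = -38718/(-347 - 15377) = -38718/(-15724) = -38718*(-1/15724) = 19359/7862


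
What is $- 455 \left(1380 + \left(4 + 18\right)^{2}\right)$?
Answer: $-848120$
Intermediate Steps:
$- 455 \left(1380 + \left(4 + 18\right)^{2}\right) = - 455 \left(1380 + 22^{2}\right) = - 455 \left(1380 + 484\right) = \left(-455\right) 1864 = -848120$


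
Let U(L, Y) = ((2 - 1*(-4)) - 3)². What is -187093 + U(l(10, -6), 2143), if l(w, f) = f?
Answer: -187084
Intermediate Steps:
U(L, Y) = 9 (U(L, Y) = ((2 + 4) - 3)² = (6 - 3)² = 3² = 9)
-187093 + U(l(10, -6), 2143) = -187093 + 9 = -187084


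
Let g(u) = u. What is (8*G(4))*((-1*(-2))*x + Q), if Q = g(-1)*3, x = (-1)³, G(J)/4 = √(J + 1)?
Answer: -160*√5 ≈ -357.77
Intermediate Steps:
G(J) = 4*√(1 + J) (G(J) = 4*√(J + 1) = 4*√(1 + J))
x = -1
Q = -3 (Q = -1*3 = -3)
(8*G(4))*((-1*(-2))*x + Q) = (8*(4*√(1 + 4)))*(-1*(-2)*(-1) - 3) = (8*(4*√5))*(2*(-1) - 3) = (32*√5)*(-2 - 3) = (32*√5)*(-5) = -160*√5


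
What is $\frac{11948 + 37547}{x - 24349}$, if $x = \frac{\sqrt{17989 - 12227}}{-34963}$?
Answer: $- \frac{1473193651505040595}{724735674724637807} + \frac{1730493685 \sqrt{5762}}{724735674724637807} \approx -2.0327$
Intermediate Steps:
$x = - \frac{\sqrt{5762}}{34963}$ ($x = \sqrt{5762} \left(- \frac{1}{34963}\right) = - \frac{\sqrt{5762}}{34963} \approx -0.0021711$)
$\frac{11948 + 37547}{x - 24349} = \frac{11948 + 37547}{- \frac{\sqrt{5762}}{34963} - 24349} = \frac{49495}{-24349 - \frac{\sqrt{5762}}{34963}}$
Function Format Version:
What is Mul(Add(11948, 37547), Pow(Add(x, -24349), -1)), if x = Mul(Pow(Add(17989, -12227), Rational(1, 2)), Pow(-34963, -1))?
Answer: Add(Rational(-1473193651505040595, 724735674724637807), Mul(Rational(1730493685, 724735674724637807), Pow(5762, Rational(1, 2)))) ≈ -2.0327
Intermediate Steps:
x = Mul(Rational(-1, 34963), Pow(5762, Rational(1, 2))) (x = Mul(Pow(5762, Rational(1, 2)), Rational(-1, 34963)) = Mul(Rational(-1, 34963), Pow(5762, Rational(1, 2))) ≈ -0.0021711)
Mul(Add(11948, 37547), Pow(Add(x, -24349), -1)) = Mul(Add(11948, 37547), Pow(Add(Mul(Rational(-1, 34963), Pow(5762, Rational(1, 2))), -24349), -1)) = Mul(49495, Pow(Add(-24349, Mul(Rational(-1, 34963), Pow(5762, Rational(1, 2)))), -1))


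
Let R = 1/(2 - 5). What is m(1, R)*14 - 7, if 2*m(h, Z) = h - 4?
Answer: -28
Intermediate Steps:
R = -1/3 (R = 1/(-3) = -1/3 ≈ -0.33333)
m(h, Z) = -2 + h/2 (m(h, Z) = (h - 4)/2 = (-4 + h)/2 = -2 + h/2)
m(1, R)*14 - 7 = (-2 + (1/2)*1)*14 - 7 = (-2 + 1/2)*14 - 7 = -3/2*14 - 7 = -21 - 7 = -28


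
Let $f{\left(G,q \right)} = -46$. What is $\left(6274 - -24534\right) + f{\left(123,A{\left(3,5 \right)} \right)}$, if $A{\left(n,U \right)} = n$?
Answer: $30762$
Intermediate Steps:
$\left(6274 - -24534\right) + f{\left(123,A{\left(3,5 \right)} \right)} = \left(6274 - -24534\right) - 46 = \left(6274 + 24534\right) - 46 = 30808 - 46 = 30762$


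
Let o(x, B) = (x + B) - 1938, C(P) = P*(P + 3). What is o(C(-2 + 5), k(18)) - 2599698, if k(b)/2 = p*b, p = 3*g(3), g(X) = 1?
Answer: -2601510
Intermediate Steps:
p = 3 (p = 3*1 = 3)
k(b) = 6*b (k(b) = 2*(3*b) = 6*b)
C(P) = P*(3 + P)
o(x, B) = -1938 + B + x (o(x, B) = (B + x) - 1938 = -1938 + B + x)
o(C(-2 + 5), k(18)) - 2599698 = (-1938 + 6*18 + (-2 + 5)*(3 + (-2 + 5))) - 2599698 = (-1938 + 108 + 3*(3 + 3)) - 2599698 = (-1938 + 108 + 3*6) - 2599698 = (-1938 + 108 + 18) - 2599698 = -1812 - 2599698 = -2601510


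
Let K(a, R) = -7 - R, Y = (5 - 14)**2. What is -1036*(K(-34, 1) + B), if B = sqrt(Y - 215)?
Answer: 8288 - 1036*I*sqrt(134) ≈ 8288.0 - 11993.0*I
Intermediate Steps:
Y = 81 (Y = (-9)**2 = 81)
B = I*sqrt(134) (B = sqrt(81 - 215) = sqrt(-134) = I*sqrt(134) ≈ 11.576*I)
-1036*(K(-34, 1) + B) = -1036*((-7 - 1*1) + I*sqrt(134)) = -1036*((-7 - 1) + I*sqrt(134)) = -1036*(-8 + I*sqrt(134)) = 8288 - 1036*I*sqrt(134)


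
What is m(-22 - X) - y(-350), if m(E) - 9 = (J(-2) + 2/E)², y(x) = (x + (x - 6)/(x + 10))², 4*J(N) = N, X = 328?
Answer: -4310569436319/35402500 ≈ -1.2176e+5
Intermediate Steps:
J(N) = N/4
y(x) = (x + (-6 + x)/(10 + x))²
m(E) = 9 + (-½ + 2/E)² (m(E) = 9 + ((¼)*(-2) + 2/E)² = 9 + (-½ + 2/E)²)
m(-22 - X) - y(-350) = (9 + (-4 + (-22 - 1*328))²/(4*(-22 - 1*328)²)) - (-6 + (-350)² + 11*(-350))²/(10 - 350)² = (9 + (-4 + (-22 - 328))²/(4*(-22 - 328)²)) - (-6 + 122500 - 3850)²/(-340)² = (9 + (¼)*(-4 - 350)²/(-350)²) - 118644²/115600 = (9 + (¼)*(1/122500)*(-354)²) - 14076398736/115600 = (9 + (¼)*(1/122500)*125316) - 1*879774921/7225 = (9 + 31329/122500) - 879774921/7225 = 1133829/122500 - 879774921/7225 = -4310569436319/35402500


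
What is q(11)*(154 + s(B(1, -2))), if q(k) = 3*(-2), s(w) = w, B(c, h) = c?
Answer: -930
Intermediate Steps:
q(k) = -6
q(11)*(154 + s(B(1, -2))) = -6*(154 + 1) = -6*155 = -930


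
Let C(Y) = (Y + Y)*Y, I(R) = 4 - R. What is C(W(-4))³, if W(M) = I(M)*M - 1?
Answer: 10331743752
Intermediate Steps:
W(M) = -1 + M*(4 - M) (W(M) = (4 - M)*M - 1 = M*(4 - M) - 1 = -1 + M*(4 - M))
C(Y) = 2*Y² (C(Y) = (2*Y)*Y = 2*Y²)
C(W(-4))³ = (2*(-1 - 1*(-4)*(-4 - 4))²)³ = (2*(-1 - 1*(-4)*(-8))²)³ = (2*(-1 - 32)²)³ = (2*(-33)²)³ = (2*1089)³ = 2178³ = 10331743752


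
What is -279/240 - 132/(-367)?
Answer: -23571/29360 ≈ -0.80283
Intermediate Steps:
-279/240 - 132/(-367) = -279*1/240 - 132*(-1/367) = -93/80 + 132/367 = -23571/29360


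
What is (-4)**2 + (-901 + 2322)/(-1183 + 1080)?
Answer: 227/103 ≈ 2.2039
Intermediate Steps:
(-4)**2 + (-901 + 2322)/(-1183 + 1080) = 16 + 1421/(-103) = 16 + 1421*(-1/103) = 16 - 1421/103 = 227/103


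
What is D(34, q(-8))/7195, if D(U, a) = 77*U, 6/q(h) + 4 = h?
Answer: 2618/7195 ≈ 0.36386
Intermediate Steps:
q(h) = 6/(-4 + h)
D(34, q(-8))/7195 = (77*34)/7195 = 2618*(1/7195) = 2618/7195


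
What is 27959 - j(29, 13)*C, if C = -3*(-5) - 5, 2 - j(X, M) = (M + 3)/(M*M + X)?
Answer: 2766041/99 ≈ 27940.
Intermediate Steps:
j(X, M) = 2 - (3 + M)/(X + M²) (j(X, M) = 2 - (M + 3)/(M*M + X) = 2 - (3 + M)/(M² + X) = 2 - (3 + M)/(X + M²))
C = 10 (C = 15 - 5 = 10)
27959 - j(29, 13)*C = 27959 - (-3 - 1*13 + 2*29 + 2*13²)/(29 + 13²)*10 = 27959 - (-3 - 13 + 58 + 2*169)/(29 + 169)*10 = 27959 - (-3 - 13 + 58 + 338)/198*10 = 27959 - (1/198)*380*10 = 27959 - 190*10/99 = 27959 - 1*1900/99 = 27959 - 1900/99 = 2766041/99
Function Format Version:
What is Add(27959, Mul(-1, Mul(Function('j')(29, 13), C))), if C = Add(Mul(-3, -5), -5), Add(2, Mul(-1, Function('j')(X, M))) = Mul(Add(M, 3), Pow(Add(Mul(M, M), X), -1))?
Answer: Rational(2766041, 99) ≈ 27940.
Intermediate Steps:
Function('j')(X, M) = Add(2, Mul(-1, Pow(Add(X, Pow(M, 2)), -1), Add(3, M))) (Function('j')(X, M) = Add(2, Mul(-1, Mul(Add(M, 3), Pow(Add(Mul(M, M), X), -1)))) = Add(2, Mul(-1, Mul(Add(3, M), Pow(Add(Pow(M, 2), X), -1)))) = Add(2, Mul(-1, Mul(Add(3, M), Pow(Add(X, Pow(M, 2)), -1)))) = Add(2, Mul(-1, Mul(Pow(Add(X, Pow(M, 2)), -1), Add(3, M)))) = Add(2, Mul(-1, Pow(Add(X, Pow(M, 2)), -1), Add(3, M))))
C = 10 (C = Add(15, -5) = 10)
Add(27959, Mul(-1, Mul(Function('j')(29, 13), C))) = Add(27959, Mul(-1, Mul(Mul(Pow(Add(29, Pow(13, 2)), -1), Add(-3, Mul(-1, 13), Mul(2, 29), Mul(2, Pow(13, 2)))), 10))) = Add(27959, Mul(-1, Mul(Mul(Pow(Add(29, 169), -1), Add(-3, -13, 58, Mul(2, 169))), 10))) = Add(27959, Mul(-1, Mul(Mul(Pow(198, -1), Add(-3, -13, 58, 338)), 10))) = Add(27959, Mul(-1, Mul(Mul(Rational(1, 198), 380), 10))) = Add(27959, Mul(-1, Mul(Rational(190, 99), 10))) = Add(27959, Mul(-1, Rational(1900, 99))) = Add(27959, Rational(-1900, 99)) = Rational(2766041, 99)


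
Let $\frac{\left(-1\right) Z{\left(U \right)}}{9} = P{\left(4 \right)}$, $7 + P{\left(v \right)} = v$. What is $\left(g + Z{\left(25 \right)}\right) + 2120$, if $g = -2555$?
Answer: $-408$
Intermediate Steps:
$P{\left(v \right)} = -7 + v$
$Z{\left(U \right)} = 27$ ($Z{\left(U \right)} = - 9 \left(-7 + 4\right) = \left(-9\right) \left(-3\right) = 27$)
$\left(g + Z{\left(25 \right)}\right) + 2120 = \left(-2555 + 27\right) + 2120 = -2528 + 2120 = -408$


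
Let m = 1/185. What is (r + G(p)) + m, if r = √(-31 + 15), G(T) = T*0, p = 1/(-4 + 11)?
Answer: 1/185 + 4*I ≈ 0.0054054 + 4.0*I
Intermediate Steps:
p = ⅐ (p = 1/7 = ⅐ ≈ 0.14286)
G(T) = 0
r = 4*I (r = √(-16) = 4*I ≈ 4.0*I)
m = 1/185 ≈ 0.0054054
(r + G(p)) + m = (4*I + 0) + 1/185 = 4*I + 1/185 = 1/185 + 4*I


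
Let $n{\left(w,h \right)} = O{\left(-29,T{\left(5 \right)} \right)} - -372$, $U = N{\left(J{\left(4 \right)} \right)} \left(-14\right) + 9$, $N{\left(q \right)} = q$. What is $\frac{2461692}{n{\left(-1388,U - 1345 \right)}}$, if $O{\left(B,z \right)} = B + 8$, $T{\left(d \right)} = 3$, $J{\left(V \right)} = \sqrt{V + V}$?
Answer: $\frac{820564}{117} \approx 7013.4$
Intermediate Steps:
$J{\left(V \right)} = \sqrt{2} \sqrt{V}$ ($J{\left(V \right)} = \sqrt{2 V} = \sqrt{2} \sqrt{V}$)
$U = 9 - 28 \sqrt{2}$ ($U = \sqrt{2} \sqrt{4} \left(-14\right) + 9 = \sqrt{2} \cdot 2 \left(-14\right) + 9 = 2 \sqrt{2} \left(-14\right) + 9 = - 28 \sqrt{2} + 9 = 9 - 28 \sqrt{2} \approx -30.598$)
$O{\left(B,z \right)} = 8 + B$
$n{\left(w,h \right)} = 351$ ($n{\left(w,h \right)} = \left(8 - 29\right) - -372 = -21 + 372 = 351$)
$\frac{2461692}{n{\left(-1388,U - 1345 \right)}} = \frac{2461692}{351} = 2461692 \cdot \frac{1}{351} = \frac{820564}{117}$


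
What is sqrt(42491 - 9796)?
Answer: sqrt(32695) ≈ 180.82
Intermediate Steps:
sqrt(42491 - 9796) = sqrt(32695)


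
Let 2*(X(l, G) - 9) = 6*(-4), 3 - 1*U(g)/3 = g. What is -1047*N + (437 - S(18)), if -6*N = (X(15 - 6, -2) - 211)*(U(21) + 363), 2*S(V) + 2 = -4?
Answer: -11538547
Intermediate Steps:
S(V) = -3 (S(V) = -1 + (1/2)*(-4) = -1 - 2 = -3)
U(g) = 9 - 3*g
X(l, G) = -3 (X(l, G) = 9 + (6*(-4))/2 = 9 + (1/2)*(-24) = 9 - 12 = -3)
N = 11021 (N = -(-3 - 211)*((9 - 3*21) + 363)/6 = -(-107)*((9 - 63) + 363)/3 = -(-107)*(-54 + 363)/3 = -(-107)*309/3 = -1/6*(-66126) = 11021)
-1047*N + (437 - S(18)) = -1047*11021 + (437 - 1*(-3)) = -11538987 + (437 + 3) = -11538987 + 440 = -11538547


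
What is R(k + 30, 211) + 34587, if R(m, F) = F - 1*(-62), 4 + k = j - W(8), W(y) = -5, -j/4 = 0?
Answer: 34860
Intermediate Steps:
j = 0 (j = -4*0 = 0)
k = 1 (k = -4 + (0 - 1*(-5)) = -4 + (0 + 5) = -4 + 5 = 1)
R(m, F) = 62 + F (R(m, F) = F + 62 = 62 + F)
R(k + 30, 211) + 34587 = (62 + 211) + 34587 = 273 + 34587 = 34860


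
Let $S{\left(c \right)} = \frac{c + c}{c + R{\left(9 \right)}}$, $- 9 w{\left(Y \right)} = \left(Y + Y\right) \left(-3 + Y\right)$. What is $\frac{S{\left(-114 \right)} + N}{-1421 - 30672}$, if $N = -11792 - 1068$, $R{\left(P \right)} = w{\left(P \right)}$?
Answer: $\frac{270022}{673953} \approx 0.40065$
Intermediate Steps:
$w{\left(Y \right)} = - \frac{2 Y \left(-3 + Y\right)}{9}$ ($w{\left(Y \right)} = - \frac{\left(Y + Y\right) \left(-3 + Y\right)}{9} = - \frac{2 Y \left(-3 + Y\right)}{9}$)
$R{\left(P \right)} = \frac{2 P \left(3 - P\right)}{9}$
$N = -12860$
$S{\left(c \right)} = \frac{2 c}{-12 + c}$ ($S{\left(c \right)} = \frac{c + c}{c + \frac{2}{9} \cdot 9 \left(3 - 9\right)} = \frac{2 c}{c + \frac{2}{9} \cdot 9 \left(3 - 9\right)} = \frac{2 c}{c + \frac{2}{9} \cdot 9 \left(-6\right)} = \frac{2 c}{c - 12} = \frac{2 c}{-12 + c}$)
$\frac{S{\left(-114 \right)} + N}{-1421 - 30672} = \frac{2 \left(-114\right) \frac{1}{-12 - 114} - 12860}{-1421 - 30672} = \frac{2 \left(-114\right) \frac{1}{-126} - 12860}{-32093} = \left(2 \left(-114\right) \left(- \frac{1}{126}\right) - 12860\right) \left(- \frac{1}{32093}\right) = \left(\frac{38}{21} - 12860\right) \left(- \frac{1}{32093}\right) = \left(- \frac{270022}{21}\right) \left(- \frac{1}{32093}\right) = \frac{270022}{673953}$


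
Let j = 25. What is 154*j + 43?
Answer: 3893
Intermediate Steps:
154*j + 43 = 154*25 + 43 = 3850 + 43 = 3893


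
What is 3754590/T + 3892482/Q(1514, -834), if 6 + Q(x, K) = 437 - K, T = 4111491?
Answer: 485110735364/157607155 ≈ 3078.0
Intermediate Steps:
Q(x, K) = 431 - K (Q(x, K) = -6 + (437 - K) = 431 - K)
3754590/T + 3892482/Q(1514, -834) = 3754590/4111491 + 3892482/(431 - 1*(-834)) = 3754590*(1/4111491) + 3892482/(431 + 834) = 1251530/1370497 + 3892482/1265 = 1251530/1370497 + 3892482*(1/1265) = 1251530/1370497 + 353862/115 = 485110735364/157607155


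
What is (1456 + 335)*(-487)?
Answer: -872217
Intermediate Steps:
(1456 + 335)*(-487) = 1791*(-487) = -872217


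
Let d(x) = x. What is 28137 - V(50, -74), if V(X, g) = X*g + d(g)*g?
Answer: 26361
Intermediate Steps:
V(X, g) = g² + X*g (V(X, g) = X*g + g*g = X*g + g² = g² + X*g)
28137 - V(50, -74) = 28137 - (-74)*(50 - 74) = 28137 - (-74)*(-24) = 28137 - 1*1776 = 28137 - 1776 = 26361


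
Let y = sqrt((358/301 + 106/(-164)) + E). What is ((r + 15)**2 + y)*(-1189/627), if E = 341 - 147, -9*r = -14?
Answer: -26396989/50787 - 29*sqrt(118515830902)/377454 ≈ -546.21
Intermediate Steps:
r = 14/9 (r = -1/9*(-14) = 14/9 ≈ 1.5556)
E = 194
y = sqrt(118515830902)/24682 (y = sqrt((358/301 + 106/(-164)) + 194) = sqrt((358*(1/301) + 106*(-1/164)) + 194) = sqrt((358/301 - 53/82) + 194) = sqrt(13403/24682 + 194) = sqrt(4801711/24682) = sqrt(118515830902)/24682 ≈ 13.948)
((r + 15)**2 + y)*(-1189/627) = ((14/9 + 15)**2 + sqrt(118515830902)/24682)*(-1189/627) = ((149/9)**2 + sqrt(118515830902)/24682)*(-1189*1/627) = (22201/81 + sqrt(118515830902)/24682)*(-1189/627) = -26396989/50787 - 29*sqrt(118515830902)/377454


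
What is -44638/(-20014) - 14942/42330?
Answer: 397619338/211798155 ≈ 1.8773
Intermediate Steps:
-44638/(-20014) - 14942/42330 = -44638*(-1/20014) - 14942*1/42330 = 22319/10007 - 7471/21165 = 397619338/211798155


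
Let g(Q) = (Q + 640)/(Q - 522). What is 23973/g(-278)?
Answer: -9589200/181 ≈ -52979.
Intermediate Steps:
g(Q) = (640 + Q)/(-522 + Q)
23973/g(-278) = 23973/(((640 - 278)/(-522 - 278))) = 23973/((362/(-800))) = 23973/((-1/800*362)) = 23973/(-181/400) = 23973*(-400/181) = -9589200/181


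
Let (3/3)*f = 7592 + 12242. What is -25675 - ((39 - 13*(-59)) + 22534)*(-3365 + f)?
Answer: -384412135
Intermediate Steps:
f = 19834 (f = 7592 + 12242 = 19834)
-25675 - ((39 - 13*(-59)) + 22534)*(-3365 + f) = -25675 - ((39 - 13*(-59)) + 22534)*(-3365 + 19834) = -25675 - ((39 + 767) + 22534)*16469 = -25675 - (806 + 22534)*16469 = -25675 - 23340*16469 = -25675 - 1*384386460 = -25675 - 384386460 = -384412135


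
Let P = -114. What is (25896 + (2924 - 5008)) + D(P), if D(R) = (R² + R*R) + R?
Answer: 49690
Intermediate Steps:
D(R) = R + 2*R² (D(R) = (R² + R²) + R = 2*R² + R = R + 2*R²)
(25896 + (2924 - 5008)) + D(P) = (25896 + (2924 - 5008)) - 114*(1 + 2*(-114)) = (25896 - 2084) - 114*(1 - 228) = 23812 - 114*(-227) = 23812 + 25878 = 49690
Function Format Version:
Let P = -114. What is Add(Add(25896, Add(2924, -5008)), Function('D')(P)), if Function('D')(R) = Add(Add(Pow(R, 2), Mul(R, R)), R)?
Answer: 49690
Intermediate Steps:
Function('D')(R) = Add(R, Mul(2, Pow(R, 2))) (Function('D')(R) = Add(Add(Pow(R, 2), Pow(R, 2)), R) = Add(Mul(2, Pow(R, 2)), R) = Add(R, Mul(2, Pow(R, 2))))
Add(Add(25896, Add(2924, -5008)), Function('D')(P)) = Add(Add(25896, Add(2924, -5008)), Mul(-114, Add(1, Mul(2, -114)))) = Add(Add(25896, -2084), Mul(-114, Add(1, -228))) = Add(23812, Mul(-114, -227)) = Add(23812, 25878) = 49690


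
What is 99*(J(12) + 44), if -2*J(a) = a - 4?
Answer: 3960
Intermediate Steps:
J(a) = 2 - a/2 (J(a) = -(a - 4)/2 = -(-4 + a)/2 = 2 - a/2)
99*(J(12) + 44) = 99*((2 - 1/2*12) + 44) = 99*((2 - 6) + 44) = 99*(-4 + 44) = 99*40 = 3960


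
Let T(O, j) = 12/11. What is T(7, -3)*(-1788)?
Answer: -21456/11 ≈ -1950.5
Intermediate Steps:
T(O, j) = 12/11 (T(O, j) = 12*(1/11) = 12/11)
T(7, -3)*(-1788) = (12/11)*(-1788) = -21456/11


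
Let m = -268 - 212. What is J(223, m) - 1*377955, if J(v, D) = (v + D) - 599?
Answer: -378811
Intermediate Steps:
m = -480
J(v, D) = -599 + D + v (J(v, D) = (D + v) - 599 = -599 + D + v)
J(223, m) - 1*377955 = (-599 - 480 + 223) - 1*377955 = -856 - 377955 = -378811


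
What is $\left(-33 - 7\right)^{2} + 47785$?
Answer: $49385$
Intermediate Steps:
$\left(-33 - 7\right)^{2} + 47785 = \left(-40\right)^{2} + 47785 = 1600 + 47785 = 49385$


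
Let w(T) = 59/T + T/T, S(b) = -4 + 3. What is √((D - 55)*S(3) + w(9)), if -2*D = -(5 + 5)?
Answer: √518/3 ≈ 7.5865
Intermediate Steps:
S(b) = -1
w(T) = 1 + 59/T (w(T) = 59/T + 1 = 1 + 59/T)
D = 5 (D = -(-1)*(5 + 5)/2 = -(-1)*10/2 = -½*(-10) = 5)
√((D - 55)*S(3) + w(9)) = √((5 - 55)*(-1) + (59 + 9)/9) = √(-50*(-1) + (⅑)*68) = √(50 + 68/9) = √(518/9) = √518/3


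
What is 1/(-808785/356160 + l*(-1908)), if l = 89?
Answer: -23744/4032070047 ≈ -5.8888e-6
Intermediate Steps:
1/(-808785/356160 + l*(-1908)) = 1/(-808785/356160 + 89*(-1908)) = 1/(-808785*1/356160 - 169812) = 1/(-53919/23744 - 169812) = 1/(-4032070047/23744) = -23744/4032070047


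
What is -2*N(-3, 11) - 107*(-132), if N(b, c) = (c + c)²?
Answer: 13156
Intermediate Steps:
N(b, c) = 4*c² (N(b, c) = (2*c)² = 4*c²)
-2*N(-3, 11) - 107*(-132) = -8*11² - 107*(-132) = -8*121 + 14124 = -2*484 + 14124 = -968 + 14124 = 13156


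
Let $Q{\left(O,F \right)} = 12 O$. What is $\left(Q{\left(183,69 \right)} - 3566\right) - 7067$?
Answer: $-8437$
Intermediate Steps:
$\left(Q{\left(183,69 \right)} - 3566\right) - 7067 = \left(12 \cdot 183 - 3566\right) - 7067 = \left(2196 - 3566\right) - 7067 = -1370 - 7067 = -8437$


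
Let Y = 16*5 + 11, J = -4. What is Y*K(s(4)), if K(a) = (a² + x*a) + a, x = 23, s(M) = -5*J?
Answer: 80080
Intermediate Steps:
s(M) = 20 (s(M) = -5*(-4) = 20)
K(a) = a² + 24*a (K(a) = (a² + 23*a) + a = a² + 24*a)
Y = 91 (Y = 80 + 11 = 91)
Y*K(s(4)) = 91*(20*(24 + 20)) = 91*(20*44) = 91*880 = 80080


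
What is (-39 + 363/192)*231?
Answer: -548625/64 ≈ -8572.3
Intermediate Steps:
(-39 + 363/192)*231 = (-39 + 363*(1/192))*231 = (-39 + 121/64)*231 = -2375/64*231 = -548625/64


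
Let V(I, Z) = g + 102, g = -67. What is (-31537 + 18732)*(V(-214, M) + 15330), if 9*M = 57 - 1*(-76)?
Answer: -196748825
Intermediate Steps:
M = 133/9 (M = (57 - 1*(-76))/9 = (57 + 76)/9 = (⅑)*133 = 133/9 ≈ 14.778)
V(I, Z) = 35 (V(I, Z) = -67 + 102 = 35)
(-31537 + 18732)*(V(-214, M) + 15330) = (-31537 + 18732)*(35 + 15330) = -12805*15365 = -196748825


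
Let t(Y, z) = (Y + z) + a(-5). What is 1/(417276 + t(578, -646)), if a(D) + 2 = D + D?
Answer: 1/417196 ≈ 2.3970e-6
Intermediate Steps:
a(D) = -2 + 2*D (a(D) = -2 + (D + D) = -2 + 2*D)
t(Y, z) = -12 + Y + z (t(Y, z) = (Y + z) + (-2 + 2*(-5)) = (Y + z) + (-2 - 10) = (Y + z) - 12 = -12 + Y + z)
1/(417276 + t(578, -646)) = 1/(417276 + (-12 + 578 - 646)) = 1/(417276 - 80) = 1/417196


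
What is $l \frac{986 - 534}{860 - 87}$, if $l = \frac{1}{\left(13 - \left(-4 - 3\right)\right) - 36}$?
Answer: $- \frac{113}{3092} \approx -0.036546$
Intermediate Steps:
$l = - \frac{1}{16}$ ($l = \frac{1}{\left(13 - -7\right) - 36} = \frac{1}{\left(13 + 7\right) - 36} = \frac{1}{20 - 36} = \frac{1}{-16} = - \frac{1}{16} \approx -0.0625$)
$l \frac{986 - 534}{860 - 87} = - \frac{\left(986 - 534\right) \frac{1}{860 - 87}}{16} = - \frac{\left(986 - 534\right) \frac{1}{773}}{16} = - \frac{452 \cdot \frac{1}{773}}{16} = \left(- \frac{1}{16}\right) \frac{452}{773} = - \frac{113}{3092}$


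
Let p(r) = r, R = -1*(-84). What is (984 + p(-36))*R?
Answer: 79632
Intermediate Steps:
R = 84
(984 + p(-36))*R = (984 - 36)*84 = 948*84 = 79632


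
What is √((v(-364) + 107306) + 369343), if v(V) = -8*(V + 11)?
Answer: √479473 ≈ 692.44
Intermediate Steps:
v(V) = -88 - 8*V (v(V) = -8*(11 + V) = -88 - 8*V)
√((v(-364) + 107306) + 369343) = √(((-88 - 8*(-364)) + 107306) + 369343) = √(((-88 + 2912) + 107306) + 369343) = √((2824 + 107306) + 369343) = √(110130 + 369343) = √479473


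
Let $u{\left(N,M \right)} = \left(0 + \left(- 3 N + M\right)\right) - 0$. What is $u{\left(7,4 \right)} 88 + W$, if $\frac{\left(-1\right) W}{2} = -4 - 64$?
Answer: $-1360$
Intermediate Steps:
$W = 136$ ($W = - 2 \left(-4 - 64\right) = \left(-2\right) \left(-68\right) = 136$)
$u{\left(N,M \right)} = M - 3 N$ ($u{\left(N,M \right)} = \left(0 + \left(M - 3 N\right)\right) + \left(-3 + 3\right) = \left(M - 3 N\right) + 0 = M - 3 N$)
$u{\left(7,4 \right)} 88 + W = \left(4 - 21\right) 88 + 136 = \left(-17\right) 88 + 136 = -1496 + 136 = -1360$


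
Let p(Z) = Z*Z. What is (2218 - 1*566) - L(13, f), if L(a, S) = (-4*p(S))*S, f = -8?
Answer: -396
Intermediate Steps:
p(Z) = Z²
L(a, S) = -4*S³ (L(a, S) = (-4*S²)*S = -4*S³)
(2218 - 1*566) - L(13, f) = (2218 - 1*566) - (-4)*(-8)³ = (2218 - 566) - (-4)*(-512) = 1652 - 1*2048 = 1652 - 2048 = -396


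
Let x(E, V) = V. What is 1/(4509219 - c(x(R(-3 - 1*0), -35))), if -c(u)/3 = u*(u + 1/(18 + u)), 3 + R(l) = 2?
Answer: 17/76719303 ≈ 2.2159e-7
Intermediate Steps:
R(l) = -1 (R(l) = -3 + 2 = -1)
c(u) = -3*u*(u + 1/(18 + u))
1/(4509219 - c(x(R(-3 - 1*0), -35))) = 1/(4509219 - (-3)*(-35)*(1 + (-35)**2 + 18*(-35))/(18 - 35)) = 1/(4509219 - (-3)*(-35)*(1 + 1225 - 630)/(-17)) = 1/(4509219 - (-3)*(-35)*(-1)*596/17) = 1/(4509219 - 1*(-62580/17)) = 1/(4509219 + 62580/17) = 1/(76719303/17) = 17/76719303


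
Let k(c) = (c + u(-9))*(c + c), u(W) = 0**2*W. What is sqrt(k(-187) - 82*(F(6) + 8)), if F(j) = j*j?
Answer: 3*sqrt(7370) ≈ 257.55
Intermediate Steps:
u(W) = 0 (u(W) = 0*W = 0)
F(j) = j**2
k(c) = 2*c**2 (k(c) = (c + 0)*(c + c) = c*(2*c) = 2*c**2)
sqrt(k(-187) - 82*(F(6) + 8)) = sqrt(2*(-187)**2 - 82*(6**2 + 8)) = sqrt(2*34969 - 82*(36 + 8)) = sqrt(69938 - 82*44) = sqrt(69938 - 3608) = sqrt(66330) = 3*sqrt(7370)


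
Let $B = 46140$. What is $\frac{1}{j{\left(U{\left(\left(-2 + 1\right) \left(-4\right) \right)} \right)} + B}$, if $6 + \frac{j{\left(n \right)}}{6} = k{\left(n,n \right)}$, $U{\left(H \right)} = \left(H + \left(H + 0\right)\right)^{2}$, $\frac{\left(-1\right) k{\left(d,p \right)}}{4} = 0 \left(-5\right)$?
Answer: $\frac{1}{46104} \approx 2.169 \cdot 10^{-5}$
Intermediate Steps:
$k{\left(d,p \right)} = 0$ ($k{\left(d,p \right)} = - 4 \cdot 0 \left(-5\right) = \left(-4\right) 0 = 0$)
$U{\left(H \right)} = 4 H^{2}$ ($U{\left(H \right)} = \left(H + H\right)^{2} = \left(2 H\right)^{2} = 4 H^{2}$)
$j{\left(n \right)} = -36$ ($j{\left(n \right)} = -36 + 6 \cdot 0 = -36 + 0 = -36$)
$\frac{1}{j{\left(U{\left(\left(-2 + 1\right) \left(-4\right) \right)} \right)} + B} = \frac{1}{-36 + 46140} = \frac{1}{46104}$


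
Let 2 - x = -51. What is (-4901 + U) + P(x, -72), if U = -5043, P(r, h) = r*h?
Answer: -13760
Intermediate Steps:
x = 53 (x = 2 - 1*(-51) = 2 + 51 = 53)
P(r, h) = h*r
(-4901 + U) + P(x, -72) = (-4901 - 5043) - 72*53 = -9944 - 3816 = -13760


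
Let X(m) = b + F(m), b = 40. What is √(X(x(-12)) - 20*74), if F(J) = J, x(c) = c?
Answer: 22*I*√3 ≈ 38.105*I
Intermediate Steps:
X(m) = 40 + m
√(X(x(-12)) - 20*74) = √((40 - 12) - 20*74) = √(28 - 1480) = √(-1452) = 22*I*√3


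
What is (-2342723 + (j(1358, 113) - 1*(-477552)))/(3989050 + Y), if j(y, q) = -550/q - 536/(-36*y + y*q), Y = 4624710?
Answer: -11019419885343/50889913191040 ≈ -0.21653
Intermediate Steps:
j(y, q) = -550/q - 536/(-36*y + q*y)
(-2342723 + (j(1358, 113) - 1*(-477552)))/(3989050 + Y) = (-2342723 + (2*(-268*113 + 9900*1358 - 275*113*1358)/(113*1358*(-36 + 113)) - 1*(-477552)))/(3989050 + 4624710) = (-2342723 + (2*(1/113)*(1/1358)*(-30284 + 13444200 - 42199850)/77 + 477552))/8613760 = (-2342723 + (2*(1/113)*(1/1358)*(1/77)*(-28785934) + 477552))*(1/8613760) = (-2342723 + (-28785934/5907979 + 477552))*(1/8613760) = (-2342723 + 2821338401474/5907979)*(1/8613760) = -11019419885343/5907979*1/8613760 = -11019419885343/50889913191040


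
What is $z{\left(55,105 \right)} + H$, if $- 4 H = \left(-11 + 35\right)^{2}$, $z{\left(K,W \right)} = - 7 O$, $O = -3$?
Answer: $-123$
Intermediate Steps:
$z{\left(K,W \right)} = 21$ ($z{\left(K,W \right)} = \left(-7\right) \left(-3\right) = 21$)
$H = -144$ ($H = - \frac{\left(-11 + 35\right)^{2}}{4} = - \frac{24^{2}}{4} = \left(- \frac{1}{4}\right) 576 = -144$)
$z{\left(55,105 \right)} + H = 21 - 144 = -123$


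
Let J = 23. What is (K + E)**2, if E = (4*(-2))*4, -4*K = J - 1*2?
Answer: 22201/16 ≈ 1387.6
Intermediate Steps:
K = -21/4 (K = -(23 - 1*2)/4 = -(23 - 2)/4 = -1/4*21 = -21/4 ≈ -5.2500)
E = -32 (E = -8*4 = -32)
(K + E)**2 = (-21/4 - 32)**2 = (-149/4)**2 = 22201/16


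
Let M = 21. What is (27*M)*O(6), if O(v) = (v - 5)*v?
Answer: 3402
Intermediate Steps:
O(v) = v*(-5 + v) (O(v) = (-5 + v)*v = v*(-5 + v))
(27*M)*O(6) = (27*21)*(6*(-5 + 6)) = 567*(6*1) = 567*6 = 3402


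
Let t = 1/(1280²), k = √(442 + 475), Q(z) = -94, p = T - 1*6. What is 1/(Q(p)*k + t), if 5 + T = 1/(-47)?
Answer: -1638400/21750283470110719999 - 252329328640000*√917/21750283470110719999 ≈ -0.00035131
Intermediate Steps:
T = -236/47 (T = -5 + 1/(-47) = -5 - 1/47 = -236/47 ≈ -5.0213)
p = -518/47 (p = -236/47 - 1*6 = -236/47 - 6 = -518/47 ≈ -11.021)
k = √917 ≈ 30.282
t = 1/1638400 ≈ 6.1035e-7
1/(Q(p)*k + t) = 1/(-94*√917 + 1/1638400) = 1/(1/1638400 - 94*√917)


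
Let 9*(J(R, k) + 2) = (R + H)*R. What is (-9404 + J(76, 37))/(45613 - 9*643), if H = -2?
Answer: -39515/179217 ≈ -0.22049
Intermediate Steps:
J(R, k) = -2 + R*(-2 + R)/9 (J(R, k) = -2 + ((R - 2)*R)/9 = -2 + ((-2 + R)*R)/9 = -2 + (R*(-2 + R))/9 = -2 + R*(-2 + R)/9)
(-9404 + J(76, 37))/(45613 - 9*643) = (-9404 + (-2 - 2/9*76 + (1/9)*76**2))/(45613 - 9*643) = (-9404 + (-2 - 152/9 + (1/9)*5776))/(45613 - 5787) = (-9404 + (-2 - 152/9 + 5776/9))/39826 = (-9404 + 5606/9)*(1/39826) = -79030/9*1/39826 = -39515/179217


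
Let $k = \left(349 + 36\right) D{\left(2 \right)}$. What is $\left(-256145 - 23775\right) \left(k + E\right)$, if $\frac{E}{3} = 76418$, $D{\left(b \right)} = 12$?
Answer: $-65466010080$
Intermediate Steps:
$k = 4620$ ($k = \left(349 + 36\right) 12 = 385 \cdot 12 = 4620$)
$E = 229254$ ($E = 3 \cdot 76418 = 229254$)
$\left(-256145 - 23775\right) \left(k + E\right) = \left(-256145 - 23775\right) \left(4620 + 229254\right) = \left(-279920\right) 233874 = -65466010080$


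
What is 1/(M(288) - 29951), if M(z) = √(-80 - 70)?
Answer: -29951/897062551 - 5*I*√6/897062551 ≈ -3.3388e-5 - 1.3653e-8*I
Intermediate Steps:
M(z) = 5*I*√6 (M(z) = √(-150) = 5*I*√6)
1/(M(288) - 29951) = 1/(5*I*√6 - 29951) = 1/(-29951 + 5*I*√6)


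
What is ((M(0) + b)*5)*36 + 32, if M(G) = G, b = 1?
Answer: 212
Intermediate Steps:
((M(0) + b)*5)*36 + 32 = ((0 + 1)*5)*36 + 32 = (1*5)*36 + 32 = 5*36 + 32 = 180 + 32 = 212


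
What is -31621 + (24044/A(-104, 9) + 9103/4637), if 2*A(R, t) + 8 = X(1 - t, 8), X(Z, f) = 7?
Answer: -369601530/4637 ≈ -79707.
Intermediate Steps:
A(R, t) = -½ (A(R, t) = -4 + (½)*7 = -4 + 7/2 = -½)
-31621 + (24044/A(-104, 9) + 9103/4637) = -31621 + (24044/(-½) + 9103/4637) = -31621 + (24044*(-2) + 9103*(1/4637)) = -31621 + (-48088 + 9103/4637) = -31621 - 222974953/4637 = -369601530/4637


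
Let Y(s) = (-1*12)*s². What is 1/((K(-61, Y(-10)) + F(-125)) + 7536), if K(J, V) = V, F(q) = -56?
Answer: 1/6280 ≈ 0.00015924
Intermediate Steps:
Y(s) = -12*s²
1/((K(-61, Y(-10)) + F(-125)) + 7536) = 1/((-12*(-10)² - 56) + 7536) = 1/((-12*100 - 56) + 7536) = 1/((-1200 - 56) + 7536) = 1/(-1256 + 7536) = 1/6280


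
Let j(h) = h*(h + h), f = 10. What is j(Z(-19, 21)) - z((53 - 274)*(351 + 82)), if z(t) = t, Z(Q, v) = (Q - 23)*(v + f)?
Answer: 3486101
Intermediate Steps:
Z(Q, v) = (-23 + Q)*(10 + v) (Z(Q, v) = (Q - 23)*(v + 10) = (-23 + Q)*(10 + v))
j(h) = 2*h² (j(h) = h*(2*h) = 2*h²)
j(Z(-19, 21)) - z((53 - 274)*(351 + 82)) = 2*(-230 - 23*21 + 10*(-19) - 19*21)² - (53 - 274)*(351 + 82) = 2*(-230 - 483 - 190 - 399)² - (-221)*433 = 2*(-1302)² - 1*(-95693) = 2*1695204 + 95693 = 3390408 + 95693 = 3486101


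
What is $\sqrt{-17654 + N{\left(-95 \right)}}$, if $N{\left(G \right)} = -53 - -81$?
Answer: $i \sqrt{17626} \approx 132.76 i$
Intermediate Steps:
$N{\left(G \right)} = 28$ ($N{\left(G \right)} = -53 + 81 = 28$)
$\sqrt{-17654 + N{\left(-95 \right)}} = \sqrt{-17654 + 28} = \sqrt{-17626} = i \sqrt{17626}$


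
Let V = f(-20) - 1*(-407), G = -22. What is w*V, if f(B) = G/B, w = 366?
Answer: 746823/5 ≈ 1.4936e+5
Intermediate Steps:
f(B) = -22/B
V = 4081/10 (V = -22/(-20) - 1*(-407) = -22*(-1/20) + 407 = 11/10 + 407 = 4081/10 ≈ 408.10)
w*V = 366*(4081/10) = 746823/5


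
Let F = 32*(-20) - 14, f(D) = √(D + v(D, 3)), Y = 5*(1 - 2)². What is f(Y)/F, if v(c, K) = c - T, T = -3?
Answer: -√13/654 ≈ -0.0055131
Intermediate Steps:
v(c, K) = 3 + c (v(c, K) = c - 1*(-3) = c + 3 = 3 + c)
Y = 5 (Y = 5*(-1)² = 5*1 = 5)
f(D) = √(3 + 2*D) (f(D) = √(D + (3 + D)) = √(3 + 2*D))
F = -654 (F = -640 - 14 = -654)
f(Y)/F = √(3 + 2*5)/(-654) = √(3 + 10)*(-1/654) = √13*(-1/654) = -√13/654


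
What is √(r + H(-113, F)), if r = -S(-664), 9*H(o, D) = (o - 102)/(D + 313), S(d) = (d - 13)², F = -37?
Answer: I*√78555772119/414 ≈ 677.0*I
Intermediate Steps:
S(d) = (-13 + d)²
H(o, D) = (-102 + o)/(9*(313 + D)) (H(o, D) = ((o - 102)/(D + 313))/9 = ((-102 + o)/(313 + D))/9 = (-102 + o)/(9*(313 + D)))
r = -458329 (r = -(-13 - 664)² = -1*(-677)² = -1*458329 = -458329)
√(r + H(-113, F)) = √(-458329 + (-102 - 113)/(9*(313 - 37))) = √(-458329 + (⅑)*(-215)/276) = √(-458329 + (⅑)*(1/276)*(-215)) = √(-458329 - 215/2484) = √(-1138489451/2484) = I*√78555772119/414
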